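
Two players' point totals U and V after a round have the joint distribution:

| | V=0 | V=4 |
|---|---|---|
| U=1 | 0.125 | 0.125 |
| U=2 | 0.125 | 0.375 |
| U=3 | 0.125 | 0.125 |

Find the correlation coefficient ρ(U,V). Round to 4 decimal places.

E[U] = 2,  E[V] = 2.5
E[UV] = 5
Cov(U,V) = E[UV] − E[U]E[V] = 5 − (2)(2.5) = 0
var(U) = 0.5,  var(V) = 3.75
ρ = 0 / √(0.5·3.75) ≈ 0.0000

0.0000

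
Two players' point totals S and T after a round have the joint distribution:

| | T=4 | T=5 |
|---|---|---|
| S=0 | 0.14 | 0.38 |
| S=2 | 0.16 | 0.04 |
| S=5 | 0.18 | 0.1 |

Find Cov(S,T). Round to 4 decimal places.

-0.3560

E[S] = 1.8,  E[T] = 4.52
E[ST] = 7.78
Cov(S,T) = E[ST] − E[S]E[T] = 7.78 − (1.8)(4.52) = -0.356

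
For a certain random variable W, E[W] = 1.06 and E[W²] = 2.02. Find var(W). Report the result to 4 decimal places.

0.8964

var(W) = 2.02 − (1.06)² = 0.8964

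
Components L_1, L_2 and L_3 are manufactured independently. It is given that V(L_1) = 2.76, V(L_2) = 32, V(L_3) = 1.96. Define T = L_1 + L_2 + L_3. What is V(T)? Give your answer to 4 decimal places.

36.7200

By independence, V(T) = (1)²V(L_1) + (1)²V(L_2) + (1)²V(L_3)
= (1)²·2.76 + (1)²·32 + (1)²·1.96 = 36.72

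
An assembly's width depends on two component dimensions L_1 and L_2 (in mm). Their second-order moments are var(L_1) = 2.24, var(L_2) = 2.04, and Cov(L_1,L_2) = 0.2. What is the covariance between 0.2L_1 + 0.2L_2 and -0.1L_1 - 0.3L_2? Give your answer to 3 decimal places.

Cov(0.2L_1 + 0.2L_2, -0.1L_1 - 0.3L_2) = (0.2)(-0.1)var(L_1) + (0.2)(-0.3)var(L_2) + [(0.2)(-0.3) + (0.2)(-0.1)]Cov(L_1,L_2)
= -0.02·2.24 + -0.06·2.04 + -0.08·0.2 = -0.1832

-0.183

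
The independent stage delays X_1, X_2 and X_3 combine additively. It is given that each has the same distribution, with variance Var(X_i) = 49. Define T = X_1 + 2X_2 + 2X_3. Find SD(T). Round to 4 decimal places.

21.0000

By independence, Var(T) = (1)²Var(X_1) + (2)²Var(X_2) + (2)²Var(X_3)
= (1)²·49 + (2)²·49 + (2)²·49 = 441
SD(T) = √441 ≈ 21.0000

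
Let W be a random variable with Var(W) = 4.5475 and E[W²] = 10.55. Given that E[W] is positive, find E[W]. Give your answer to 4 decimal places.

(E[W])² = E[W²] − Var(W) = 10.55 − 4.5475 = 6.0025
E[W] = √6.0025 = 2.45

2.4500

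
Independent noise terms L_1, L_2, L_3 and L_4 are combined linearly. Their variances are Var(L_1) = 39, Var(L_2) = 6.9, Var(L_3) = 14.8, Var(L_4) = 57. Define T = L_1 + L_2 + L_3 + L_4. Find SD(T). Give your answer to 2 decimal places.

By independence, Var(T) = (1)²Var(L_1) + (1)²Var(L_2) + (1)²Var(L_3) + (1)²Var(L_4)
= (1)²·39 + (1)²·6.9 + (1)²·14.8 + (1)²·57 = 117.7
SD(T) = √117.7 ≈ 10.85

10.85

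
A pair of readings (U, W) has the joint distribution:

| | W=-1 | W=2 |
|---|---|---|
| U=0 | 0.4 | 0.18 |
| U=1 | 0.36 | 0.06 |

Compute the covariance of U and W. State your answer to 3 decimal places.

E[U] = 0.42,  E[W] = -0.28
E[UW] = -0.24
cov(U,W) = E[UW] − E[U]E[W] = -0.24 − (0.42)(-0.28) = -0.1224

-0.122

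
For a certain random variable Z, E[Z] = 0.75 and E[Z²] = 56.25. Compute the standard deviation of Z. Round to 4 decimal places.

7.4624

var(Z) = 56.25 − (0.75)² = 55.6875
σ(Z) = √55.6875 ≈ 7.4624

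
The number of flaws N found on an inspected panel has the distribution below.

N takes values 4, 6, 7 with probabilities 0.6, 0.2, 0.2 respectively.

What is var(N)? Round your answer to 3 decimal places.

1.600

E[N] = (4)(0.6) + (6)(0.2) + (7)(0.2) = 5
E[N²] = (4)²(0.6) + (6)²(0.2) + (7)²(0.2) = 26.6
var(N) = E[N²] − (E[N])² = 26.6 − (5)² = 1.6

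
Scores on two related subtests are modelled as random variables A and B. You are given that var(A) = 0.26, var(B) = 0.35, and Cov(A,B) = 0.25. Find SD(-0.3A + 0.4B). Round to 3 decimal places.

0.139

var(-0.3A + 0.4B) = (-0.3)²·var(A) + (0.4)²·var(B) + 2·(-0.3)·(0.4)·Cov(A,B)
= 0.09·0.26 + 0.16·0.35 + -0.24·0.25 = 0.0194
SD(-0.3A + 0.4B) = √0.0194 ≈ 0.139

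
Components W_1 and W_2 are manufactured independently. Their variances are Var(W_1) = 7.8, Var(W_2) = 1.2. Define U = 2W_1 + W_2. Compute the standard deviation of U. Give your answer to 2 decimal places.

5.69

By independence, Var(U) = (2)²Var(W_1) + (1)²Var(W_2)
= (2)²·7.8 + (1)²·1.2 = 32.4
σ(U) = √32.4 ≈ 5.69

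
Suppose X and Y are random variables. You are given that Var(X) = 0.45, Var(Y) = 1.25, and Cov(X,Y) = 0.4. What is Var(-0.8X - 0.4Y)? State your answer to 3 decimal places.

0.744

Var(-0.8X - 0.4Y) = (-0.8)²·Var(X) + (-0.4)²·Var(Y) + 2·(-0.8)·(-0.4)·Cov(X,Y)
= 0.64·0.45 + 0.16·1.25 + 0.64·0.4 = 0.744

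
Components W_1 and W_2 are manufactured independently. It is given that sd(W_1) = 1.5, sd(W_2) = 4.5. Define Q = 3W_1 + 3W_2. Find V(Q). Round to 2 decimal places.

V(W_1) = 2.25, V(W_2) = 20.25
By independence, V(Q) = (3)²V(W_1) + (3)²V(W_2)
= (3)²·2.25 + (3)²·20.25 = 202.5

202.50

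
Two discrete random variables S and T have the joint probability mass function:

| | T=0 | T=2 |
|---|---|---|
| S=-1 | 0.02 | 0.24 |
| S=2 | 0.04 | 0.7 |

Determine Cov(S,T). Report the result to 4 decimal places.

E[S] = 1.22,  E[T] = 1.88
E[ST] = 2.32
Cov(S,T) = E[ST] − E[S]E[T] = 2.32 − (1.22)(1.88) = 0.0264

0.0264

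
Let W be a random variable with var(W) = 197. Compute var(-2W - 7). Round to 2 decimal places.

var(-2W - 7) = (-2)²·var(W) = 4·197 = 788

788.00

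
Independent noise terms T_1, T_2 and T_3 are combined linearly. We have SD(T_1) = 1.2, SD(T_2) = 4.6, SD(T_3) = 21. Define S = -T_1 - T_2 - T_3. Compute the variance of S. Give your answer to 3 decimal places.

463.600

Var(T_1) = 1.44, Var(T_2) = 21.16, Var(T_3) = 441
By independence, Var(S) = (-1)²Var(T_1) + (-1)²Var(T_2) + (-1)²Var(T_3)
= (-1)²·1.44 + (-1)²·21.16 + (-1)²·441 = 463.6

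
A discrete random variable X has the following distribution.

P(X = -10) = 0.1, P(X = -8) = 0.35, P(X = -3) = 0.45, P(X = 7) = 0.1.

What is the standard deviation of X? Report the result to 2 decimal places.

E[X] = (-10)(0.1) + (-8)(0.35) + (-3)(0.45) + (7)(0.1) = -4.45
E[X²] = (-10)²(0.1) + (-8)²(0.35) + (-3)²(0.45) + (7)²(0.1) = 41.35
var(X) = E[X²] − (E[X])² = 41.35 − (-4.45)² = 21.5475
SD(X) = √21.5475 ≈ 4.64

4.64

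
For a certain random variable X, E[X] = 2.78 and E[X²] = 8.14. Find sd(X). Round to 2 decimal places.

0.64

var(X) = 8.14 − (2.78)² = 0.4116
sd(X) = √0.4116 ≈ 0.64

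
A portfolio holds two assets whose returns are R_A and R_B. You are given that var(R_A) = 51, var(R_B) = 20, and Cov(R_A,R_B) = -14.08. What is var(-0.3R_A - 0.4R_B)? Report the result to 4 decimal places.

4.4108

var(-0.3R_A - 0.4R_B) = (-0.3)²·var(R_A) + (-0.4)²·var(R_B) + 2·(-0.3)·(-0.4)·Cov(R_A,R_B)
= 0.09·51 + 0.16·20 + 0.24·-14.08 = 4.4108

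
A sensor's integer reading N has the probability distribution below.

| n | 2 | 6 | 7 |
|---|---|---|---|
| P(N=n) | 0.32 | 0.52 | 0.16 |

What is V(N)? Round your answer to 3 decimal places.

E[N] = (2)(0.32) + (6)(0.52) + (7)(0.16) = 4.88
E[N²] = (2)²(0.32) + (6)²(0.52) + (7)²(0.16) = 27.84
V(N) = E[N²] − (E[N])² = 27.84 − (4.88)² = 4.0256

4.026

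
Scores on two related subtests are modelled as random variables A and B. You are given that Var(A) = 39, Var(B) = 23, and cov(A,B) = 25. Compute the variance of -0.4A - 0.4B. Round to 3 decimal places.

Var(-0.4A - 0.4B) = (-0.4)²·Var(A) + (-0.4)²·Var(B) + 2·(-0.4)·(-0.4)·cov(A,B)
= 0.16·39 + 0.16·23 + 0.32·25 = 17.92

17.920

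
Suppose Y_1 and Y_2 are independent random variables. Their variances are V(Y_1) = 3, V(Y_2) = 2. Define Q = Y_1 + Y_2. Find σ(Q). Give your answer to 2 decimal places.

By independence, V(Q) = (1)²V(Y_1) + (1)²V(Y_2)
= (1)²·3 + (1)²·2 = 5
σ(Q) = √5 ≈ 2.24

2.24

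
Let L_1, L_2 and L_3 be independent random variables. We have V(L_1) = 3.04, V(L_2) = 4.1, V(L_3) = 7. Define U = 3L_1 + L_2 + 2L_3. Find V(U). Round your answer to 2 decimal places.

59.46

By independence, V(U) = (3)²V(L_1) + (1)²V(L_2) + (2)²V(L_3)
= (3)²·3.04 + (1)²·4.1 + (2)²·7 = 59.46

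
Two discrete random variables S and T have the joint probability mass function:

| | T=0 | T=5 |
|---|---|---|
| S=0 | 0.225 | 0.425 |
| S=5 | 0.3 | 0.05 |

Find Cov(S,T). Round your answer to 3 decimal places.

E[S] = 1.75,  E[T] = 2.375
E[ST] = 1.25
Cov(S,T) = E[ST] − E[S]E[T] = 1.25 − (1.75)(2.375) = -2.90625

-2.906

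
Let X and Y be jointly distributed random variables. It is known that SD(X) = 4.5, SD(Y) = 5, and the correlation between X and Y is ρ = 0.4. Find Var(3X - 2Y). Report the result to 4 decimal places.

Var(X) = (4.5)² = 20.25;  Var(Y) = (5)² = 25
cov(X,Y) = ρ·SD(X)·SD(Y) = 0.4·4.5·5 = 9
Var(3X - 2Y) = (3)²·Var(X) + (-2)²·Var(Y) + 2·(3)·(-2)·cov(X,Y)
= 9·20.25 + 4·25 + -12·9 = 174.25

174.2500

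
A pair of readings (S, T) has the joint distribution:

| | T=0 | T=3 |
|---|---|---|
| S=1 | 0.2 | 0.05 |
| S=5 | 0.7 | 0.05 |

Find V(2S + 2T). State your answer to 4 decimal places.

12.8400

E[S] = 4,  E[T] = 0.3,  E[ST] = 0.9
V(S) = 19 − (4)² = 3;  V(T) = 0.9 − (0.3)² = 0.81
cov(S,T) = 0.9 − (4)(0.3) = -0.3
V(2S + 2T) = (2)²·3 + (2)²·0.81 + 2·(2)·(2)·-0.3 = 12.84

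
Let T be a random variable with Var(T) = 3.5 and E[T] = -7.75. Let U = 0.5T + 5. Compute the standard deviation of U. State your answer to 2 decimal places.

0.94

Var(0.5T + 5) = (0.5)²·3.5 = 0.875
sd(U) = √0.875 ≈ 0.94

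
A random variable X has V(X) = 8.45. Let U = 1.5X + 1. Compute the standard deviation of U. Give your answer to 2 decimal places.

4.36

V(1.5X + 1) = (1.5)²·8.45 = 19.0125
SD(U) = √19.0125 ≈ 4.36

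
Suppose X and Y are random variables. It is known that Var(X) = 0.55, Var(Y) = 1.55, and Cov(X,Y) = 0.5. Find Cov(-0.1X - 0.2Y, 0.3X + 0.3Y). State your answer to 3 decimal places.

-0.155

Cov(-0.1X - 0.2Y, 0.3X + 0.3Y) = (-0.1)(0.3)Var(X) + (-0.2)(0.3)Var(Y) + [(-0.1)(0.3) + (-0.2)(0.3)]Cov(X,Y)
= -0.03·0.55 + -0.06·1.55 + -0.09·0.5 = -0.1545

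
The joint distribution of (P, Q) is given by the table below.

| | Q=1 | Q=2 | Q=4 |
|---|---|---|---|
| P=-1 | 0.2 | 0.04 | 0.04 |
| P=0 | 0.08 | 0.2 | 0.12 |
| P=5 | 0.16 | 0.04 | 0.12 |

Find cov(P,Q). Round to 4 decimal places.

0.3616

E[P] = 1.32,  E[Q] = 2.12
E[PQ] = 3.16
cov(P,Q) = E[PQ] − E[P]E[Q] = 3.16 − (1.32)(2.12) = 0.3616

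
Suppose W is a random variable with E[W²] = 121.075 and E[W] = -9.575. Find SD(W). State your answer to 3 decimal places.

5.422

Var(W) = 121.075 − (-9.575)² = 29.394375
SD(W) = √29.394375 ≈ 5.422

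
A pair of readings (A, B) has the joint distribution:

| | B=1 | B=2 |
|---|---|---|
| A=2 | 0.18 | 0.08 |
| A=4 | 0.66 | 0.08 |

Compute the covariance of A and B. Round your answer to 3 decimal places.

E[A] = 3.48,  E[B] = 1.16
E[AB] = 3.96
Cov(A,B) = E[AB] − E[A]E[B] = 3.96 − (3.48)(1.16) = -0.0768

-0.077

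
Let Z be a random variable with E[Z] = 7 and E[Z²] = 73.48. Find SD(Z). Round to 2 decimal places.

var(Z) = 73.48 − (7)² = 24.48
SD(Z) = √24.48 ≈ 4.95

4.95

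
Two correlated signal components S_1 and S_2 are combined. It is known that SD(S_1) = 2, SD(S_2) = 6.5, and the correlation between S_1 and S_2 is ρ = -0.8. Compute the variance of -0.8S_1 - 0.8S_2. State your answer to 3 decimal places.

var(S_1) = (2)² = 4;  var(S_2) = (6.5)² = 42.25
Cov(S_1,S_2) = ρ·SD(S_1)·SD(S_2) = -0.8·2·6.5 = -10.4
var(-0.8S_1 - 0.8S_2) = (-0.8)²·var(S_1) + (-0.8)²·var(S_2) + 2·(-0.8)·(-0.8)·Cov(S_1,S_2)
= 0.64·4 + 0.64·42.25 + 1.28·-10.4 = 16.288

16.288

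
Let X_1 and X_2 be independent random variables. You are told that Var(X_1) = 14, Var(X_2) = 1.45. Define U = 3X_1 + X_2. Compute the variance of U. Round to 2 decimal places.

By independence, Var(U) = (3)²Var(X_1) + (1)²Var(X_2)
= (3)²·14 + (1)²·1.45 = 127.45

127.45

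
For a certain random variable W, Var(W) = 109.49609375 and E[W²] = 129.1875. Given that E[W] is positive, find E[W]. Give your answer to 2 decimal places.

(E[W])² = E[W²] − Var(W) = 129.1875 − 109.49609375 = 19.69140625
E[W] = √19.69140625 = 4.4375

4.44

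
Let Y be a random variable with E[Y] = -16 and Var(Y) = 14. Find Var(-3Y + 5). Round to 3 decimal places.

126.000

Var(-3Y + 5) = (-3)²·Var(Y) = 9·14 = 126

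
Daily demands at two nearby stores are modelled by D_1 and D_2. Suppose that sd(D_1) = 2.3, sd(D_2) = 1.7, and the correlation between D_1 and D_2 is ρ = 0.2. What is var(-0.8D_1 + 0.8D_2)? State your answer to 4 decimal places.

4.2342

var(D_1) = (2.3)² = 5.29;  var(D_2) = (1.7)² = 2.89
Cov(D_1,D_2) = ρ·sd(D_1)·sd(D_2) = 0.2·2.3·1.7 = 0.782
var(-0.8D_1 + 0.8D_2) = (-0.8)²·var(D_1) + (0.8)²·var(D_2) + 2·(-0.8)·(0.8)·Cov(D_1,D_2)
= 0.64·5.29 + 0.64·2.89 + -1.28·0.782 = 4.23424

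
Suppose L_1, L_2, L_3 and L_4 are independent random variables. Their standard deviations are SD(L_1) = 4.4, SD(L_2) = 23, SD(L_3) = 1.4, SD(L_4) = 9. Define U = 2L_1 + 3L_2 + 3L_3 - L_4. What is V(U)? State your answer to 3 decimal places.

4937.080

V(L_1) = 19.36, V(L_2) = 529, V(L_3) = 1.96, V(L_4) = 81
By independence, V(U) = (2)²V(L_1) + (3)²V(L_2) + (3)²V(L_3) + (-1)²V(L_4)
= (2)²·19.36 + (3)²·529 + (3)²·1.96 + (-1)²·81 = 4937.08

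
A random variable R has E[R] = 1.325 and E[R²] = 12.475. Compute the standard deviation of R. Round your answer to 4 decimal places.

3.2740

var(R) = 12.475 − (1.325)² = 10.719375
σ(R) = √10.719375 ≈ 3.2740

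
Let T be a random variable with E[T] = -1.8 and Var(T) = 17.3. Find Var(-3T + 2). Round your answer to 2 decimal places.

Var(-3T + 2) = (-3)²·Var(T) = 9·17.3 = 155.7

155.70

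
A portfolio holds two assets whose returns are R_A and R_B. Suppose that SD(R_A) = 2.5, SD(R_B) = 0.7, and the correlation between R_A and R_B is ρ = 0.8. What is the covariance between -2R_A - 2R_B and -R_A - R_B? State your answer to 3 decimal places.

var(R_A) = (2.5)² = 6.25;  var(R_B) = (0.7)² = 0.49
Cov(R_A,R_B) = ρ·SD(R_A)·SD(R_B) = 0.8·2.5·0.7 = 1.4
Cov(-2R_A - 2R_B, -R_A - R_B) = (-2)(-1)var(R_A) + (-2)(-1)var(R_B) + [(-2)(-1) + (-2)(-1)]Cov(R_A,R_B)
= 2·6.25 + 2·0.49 + 4·1.4 = 19.08

19.080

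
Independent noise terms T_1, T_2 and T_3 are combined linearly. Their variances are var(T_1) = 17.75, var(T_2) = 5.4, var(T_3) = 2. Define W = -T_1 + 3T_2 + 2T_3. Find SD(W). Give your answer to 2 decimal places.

8.62

By independence, var(W) = (-1)²var(T_1) + (3)²var(T_2) + (2)²var(T_3)
= (-1)²·17.75 + (3)²·5.4 + (2)²·2 = 74.35
SD(W) = √74.35 ≈ 8.62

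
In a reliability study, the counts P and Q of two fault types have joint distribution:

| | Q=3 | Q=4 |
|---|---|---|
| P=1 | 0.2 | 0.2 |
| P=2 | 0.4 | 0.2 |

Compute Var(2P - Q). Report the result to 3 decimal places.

E[P] = 1.6,  E[Q] = 3.4,  E[PQ] = 5.4
Var(P) = 2.8 − (1.6)² = 0.24;  Var(Q) = 11.8 − (3.4)² = 0.24
Cov(P,Q) = 5.4 − (1.6)(3.4) = -0.04
Var(2P - Q) = (2)²·0.24 + (-1)²·0.24 + 2·(2)·(-1)·-0.04 = 1.36

1.360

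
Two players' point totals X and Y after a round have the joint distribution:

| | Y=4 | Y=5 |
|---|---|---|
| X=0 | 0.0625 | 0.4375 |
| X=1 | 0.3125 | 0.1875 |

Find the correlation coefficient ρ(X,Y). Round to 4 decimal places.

E[X] = 0.5,  E[Y] = 4.625
E[XY] = 2.1875
Cov(X,Y) = E[XY] − E[X]E[Y] = 2.1875 − (0.5)(4.625) = -0.125
var(X) = 0.25,  var(Y) = 0.234375
ρ = -0.125 / √(0.25·0.234375) ≈ -0.5164

-0.5164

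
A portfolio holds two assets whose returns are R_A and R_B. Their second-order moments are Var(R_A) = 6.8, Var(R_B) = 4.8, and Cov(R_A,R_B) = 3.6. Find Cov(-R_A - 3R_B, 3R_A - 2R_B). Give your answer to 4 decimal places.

-16.8000

Cov(-R_A - 3R_B, 3R_A - 2R_B) = (-1)(3)Var(R_A) + (-3)(-2)Var(R_B) + [(-1)(-2) + (-3)(3)]Cov(R_A,R_B)
= -3·6.8 + 6·4.8 + -7·3.6 = -16.8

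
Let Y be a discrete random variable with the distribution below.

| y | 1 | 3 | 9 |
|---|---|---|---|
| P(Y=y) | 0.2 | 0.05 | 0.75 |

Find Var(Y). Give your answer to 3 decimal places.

10.990

E[Y] = (1)(0.2) + (3)(0.05) + (9)(0.75) = 7.1
E[Y²] = (1)²(0.2) + (3)²(0.05) + (9)²(0.75) = 61.4
Var(Y) = E[Y²] − (E[Y])² = 61.4 − (7.1)² = 10.99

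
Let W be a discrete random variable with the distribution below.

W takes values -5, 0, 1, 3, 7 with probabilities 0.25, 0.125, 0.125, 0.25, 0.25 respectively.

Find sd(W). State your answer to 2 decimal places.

4.36

E[W] = (-5)(0.25) + (0)(0.125) + (1)(0.125) + (3)(0.25) + (7)(0.25) = 1.375
E[W²] = (-5)²(0.25) + (0)²(0.125) + (1)²(0.125) + (3)²(0.25) + (7)²(0.25) = 20.875
Var(W) = E[W²] − (E[W])² = 20.875 − (1.375)² = 18.984375
sd(W) = √18.984375 ≈ 4.36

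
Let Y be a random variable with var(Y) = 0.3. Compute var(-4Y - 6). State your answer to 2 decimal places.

var(-4Y - 6) = (-4)²·var(Y) = 16·0.3 = 4.8

4.80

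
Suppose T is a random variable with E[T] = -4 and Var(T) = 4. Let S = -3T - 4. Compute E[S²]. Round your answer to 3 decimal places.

100.000

E[-3T - 4] = -3·-4 − 4 = 8
Var(-3T - 4) = (-3)²·4 = 36
E[S²] = Var(S) + (E[S])² = 36 + (8)² = 100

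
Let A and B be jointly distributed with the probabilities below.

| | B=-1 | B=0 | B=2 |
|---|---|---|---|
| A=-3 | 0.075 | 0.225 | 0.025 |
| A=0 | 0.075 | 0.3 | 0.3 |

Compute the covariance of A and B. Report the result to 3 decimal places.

E[A] = -0.975,  E[B] = 0.5
E[AB] = 0.075
cov(A,B) = E[AB] − E[A]E[B] = 0.075 − (-0.975)(0.5) = 0.5625

0.563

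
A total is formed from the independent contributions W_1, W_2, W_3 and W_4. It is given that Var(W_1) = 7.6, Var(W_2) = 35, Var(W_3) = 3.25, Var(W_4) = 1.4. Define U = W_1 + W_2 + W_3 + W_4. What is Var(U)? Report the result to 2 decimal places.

By independence, Var(U) = (1)²Var(W_1) + (1)²Var(W_2) + (1)²Var(W_3) + (1)²Var(W_4)
= (1)²·7.6 + (1)²·35 + (1)²·3.25 + (1)²·1.4 = 47.25

47.25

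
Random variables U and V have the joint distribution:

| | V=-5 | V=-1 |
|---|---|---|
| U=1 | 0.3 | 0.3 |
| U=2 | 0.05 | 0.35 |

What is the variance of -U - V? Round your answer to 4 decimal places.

4.6000

E[U] = 1.4,  E[V] = -2.4,  E[UV] = -3
var(U) = 2.2 − (1.4)² = 0.24;  var(V) = 9.4 − (-2.4)² = 3.64
Cov(U,V) = -3 − (1.4)(-2.4) = 0.36
var(-U - V) = (-1)²·0.24 + (-1)²·3.64 + 2·(-1)·(-1)·0.36 = 4.6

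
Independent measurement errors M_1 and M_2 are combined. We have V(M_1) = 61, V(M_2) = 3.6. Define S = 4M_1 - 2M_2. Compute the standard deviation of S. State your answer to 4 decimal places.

31.4706

By independence, V(S) = (4)²V(M_1) + (-2)²V(M_2)
= (4)²·61 + (-2)²·3.6 = 990.4
σ(S) = √990.4 ≈ 31.4706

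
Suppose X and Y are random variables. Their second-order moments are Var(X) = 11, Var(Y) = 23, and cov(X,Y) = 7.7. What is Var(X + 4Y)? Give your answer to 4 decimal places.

440.6000

Var(X + 4Y) = (1)²·Var(X) + (4)²·Var(Y) + 2·(1)·(4)·cov(X,Y)
= 1·11 + 16·23 + 8·7.7 = 440.6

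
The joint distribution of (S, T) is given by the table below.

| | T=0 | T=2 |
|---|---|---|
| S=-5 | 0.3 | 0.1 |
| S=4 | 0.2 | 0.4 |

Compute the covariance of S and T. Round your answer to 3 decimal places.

E[S] = 0.4,  E[T] = 1
E[ST] = 2.2
Cov(S,T) = E[ST] − E[S]E[T] = 2.2 − (0.4)(1) = 1.8

1.800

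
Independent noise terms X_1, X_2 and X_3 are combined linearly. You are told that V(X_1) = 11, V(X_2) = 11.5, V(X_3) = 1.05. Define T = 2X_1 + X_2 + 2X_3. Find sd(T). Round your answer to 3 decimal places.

By independence, V(T) = (2)²V(X_1) + (1)²V(X_2) + (2)²V(X_3)
= (2)²·11 + (1)²·11.5 + (2)²·1.05 = 59.7
sd(T) = √59.7 ≈ 7.727

7.727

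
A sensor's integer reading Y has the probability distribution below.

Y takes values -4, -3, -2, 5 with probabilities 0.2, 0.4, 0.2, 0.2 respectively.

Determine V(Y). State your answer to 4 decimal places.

E[Y] = (-4)(0.2) + (-3)(0.4) + (-2)(0.2) + (5)(0.2) = -1.4
E[Y²] = (-4)²(0.2) + (-3)²(0.4) + (-2)²(0.2) + (5)²(0.2) = 12.6
V(Y) = E[Y²] − (E[Y])² = 12.6 − (-1.4)² = 10.64

10.6400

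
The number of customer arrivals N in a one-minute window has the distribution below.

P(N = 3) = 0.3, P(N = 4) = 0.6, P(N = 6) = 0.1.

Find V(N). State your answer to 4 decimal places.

E[N] = (3)(0.3) + (4)(0.6) + (6)(0.1) = 3.9
E[N²] = (3)²(0.3) + (4)²(0.6) + (6)²(0.1) = 15.9
V(N) = E[N²] − (E[N])² = 15.9 − (3.9)² = 0.69

0.6900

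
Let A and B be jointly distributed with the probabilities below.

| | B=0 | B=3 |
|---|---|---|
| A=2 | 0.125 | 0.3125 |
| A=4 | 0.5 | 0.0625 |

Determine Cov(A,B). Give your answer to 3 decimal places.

-0.891

E[A] = 3.125,  E[B] = 1.125
E[AB] = 2.625
Cov(A,B) = E[AB] − E[A]E[B] = 2.625 − (3.125)(1.125) = -0.890625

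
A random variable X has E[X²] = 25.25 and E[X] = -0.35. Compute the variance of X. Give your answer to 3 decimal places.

25.128

V(X) = 25.25 − (-0.35)² = 25.1275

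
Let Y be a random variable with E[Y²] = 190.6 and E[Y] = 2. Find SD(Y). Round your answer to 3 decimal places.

13.660

var(Y) = 190.6 − (2)² = 186.6
SD(Y) = √186.6 ≈ 13.660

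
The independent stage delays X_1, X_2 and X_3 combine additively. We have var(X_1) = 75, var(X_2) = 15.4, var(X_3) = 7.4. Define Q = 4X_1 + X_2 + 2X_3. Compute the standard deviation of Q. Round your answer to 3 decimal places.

35.285

By independence, var(Q) = (4)²var(X_1) + (1)²var(X_2) + (2)²var(X_3)
= (4)²·75 + (1)²·15.4 + (2)²·7.4 = 1245
SD(Q) = √1245 ≈ 35.285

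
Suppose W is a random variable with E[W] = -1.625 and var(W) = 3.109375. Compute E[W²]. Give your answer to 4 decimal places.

5.7500

E[W²] = var(W) + (E[W])² = 3.109375 + (-1.625)² = 5.75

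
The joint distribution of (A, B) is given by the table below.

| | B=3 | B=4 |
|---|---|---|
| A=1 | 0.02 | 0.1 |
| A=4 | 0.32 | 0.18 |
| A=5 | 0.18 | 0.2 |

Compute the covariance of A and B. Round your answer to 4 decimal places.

-0.1096

E[A] = 4.02,  E[B] = 3.48
E[AB] = 13.88
cov(A,B) = E[AB] − E[A]E[B] = 13.88 − (4.02)(3.48) = -0.1096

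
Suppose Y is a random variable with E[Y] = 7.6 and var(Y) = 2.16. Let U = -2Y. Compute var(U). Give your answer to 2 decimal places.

var(-2Y) = (-2)²·var(Y) = 4·2.16 = 8.64

8.64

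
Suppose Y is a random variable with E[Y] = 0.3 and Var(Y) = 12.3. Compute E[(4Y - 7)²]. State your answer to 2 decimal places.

E[4Y - 7] = 4·0.3 − 7 = -5.8
Var(4Y - 7) = (4)²·12.3 = 196.8
E[(4Y - 7)²] = Var((4Y - 7)) + (E[(4Y - 7)])² = 196.8 + (-5.8)² = 230.44

230.44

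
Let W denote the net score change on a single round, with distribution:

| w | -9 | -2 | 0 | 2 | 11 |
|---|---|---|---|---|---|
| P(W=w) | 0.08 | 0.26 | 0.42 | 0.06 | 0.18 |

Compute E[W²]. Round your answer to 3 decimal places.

E[W²] = (-9)²(0.08) + (-2)²(0.26) + (0)²(0.42) + (2)²(0.06) + (11)²(0.18) = 29.54

29.540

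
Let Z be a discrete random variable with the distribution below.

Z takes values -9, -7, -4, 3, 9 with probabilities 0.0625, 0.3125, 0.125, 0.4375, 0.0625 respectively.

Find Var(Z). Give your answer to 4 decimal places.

29.4844

E[Z] = (-9)(0.0625) + (-7)(0.3125) + (-4)(0.125) + (3)(0.4375) + (9)(0.0625) = -1.375
E[Z²] = (-9)²(0.0625) + (-7)²(0.3125) + (-4)²(0.125) + (3)²(0.4375) + (9)²(0.0625) = 31.375
Var(Z) = E[Z²] − (E[Z])² = 31.375 − (-1.375)² = 29.484375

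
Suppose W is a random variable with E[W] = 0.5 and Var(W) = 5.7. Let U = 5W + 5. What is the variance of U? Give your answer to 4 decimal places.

Var(5W + 5) = (5)²·Var(W) = 25·5.7 = 142.5

142.5000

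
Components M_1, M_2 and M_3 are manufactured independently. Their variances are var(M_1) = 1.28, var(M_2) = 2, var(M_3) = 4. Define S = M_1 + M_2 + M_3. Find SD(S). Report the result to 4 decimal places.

By independence, var(S) = (1)²var(M_1) + (1)²var(M_2) + (1)²var(M_3)
= (1)²·1.28 + (1)²·2 + (1)²·4 = 7.28
SD(S) = √7.28 ≈ 2.6981

2.6981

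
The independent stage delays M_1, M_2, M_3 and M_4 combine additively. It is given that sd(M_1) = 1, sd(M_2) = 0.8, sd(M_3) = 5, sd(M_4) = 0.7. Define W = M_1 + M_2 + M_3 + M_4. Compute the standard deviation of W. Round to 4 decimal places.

Var(M_1) = 1, Var(M_2) = 0.64, Var(M_3) = 25, Var(M_4) = 0.49
By independence, Var(W) = (1)²Var(M_1) + (1)²Var(M_2) + (1)²Var(M_3) + (1)²Var(M_4)
= (1)²·1 + (1)²·0.64 + (1)²·25 + (1)²·0.49 = 27.13
sd(W) = √27.13 ≈ 5.2086

5.2086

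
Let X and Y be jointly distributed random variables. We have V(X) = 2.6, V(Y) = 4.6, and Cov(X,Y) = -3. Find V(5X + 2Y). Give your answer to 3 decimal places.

23.400

V(5X + 2Y) = (5)²·V(X) + (2)²·V(Y) + 2·(5)·(2)·Cov(X,Y)
= 25·2.6 + 4·4.6 + 20·-3 = 23.4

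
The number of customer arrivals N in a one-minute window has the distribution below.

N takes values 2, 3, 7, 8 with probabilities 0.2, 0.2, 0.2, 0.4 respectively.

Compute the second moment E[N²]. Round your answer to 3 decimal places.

E[N²] = (2)²(0.2) + (3)²(0.2) + (7)²(0.2) + (8)²(0.4) = 38

38.000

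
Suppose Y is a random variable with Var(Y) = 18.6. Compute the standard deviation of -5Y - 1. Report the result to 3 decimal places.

Var(-5Y - 1) = (-5)²·18.6 = 465
σ(-5Y - 1) = √465 ≈ 21.564

21.564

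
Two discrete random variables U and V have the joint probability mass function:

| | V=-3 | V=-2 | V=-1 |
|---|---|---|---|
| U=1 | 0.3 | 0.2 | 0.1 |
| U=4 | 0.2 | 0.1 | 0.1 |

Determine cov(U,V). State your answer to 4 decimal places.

0.0600

E[U] = 2.2,  E[V] = -2.3
E[UV] = -5
cov(U,V) = E[UV] − E[U]E[V] = -5 − (2.2)(-2.3) = 0.06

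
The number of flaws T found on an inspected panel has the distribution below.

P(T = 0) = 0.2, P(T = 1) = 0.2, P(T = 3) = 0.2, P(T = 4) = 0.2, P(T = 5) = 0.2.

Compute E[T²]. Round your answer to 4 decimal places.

10.2000

E[T²] = (0)²(0.2) + (1)²(0.2) + (3)²(0.2) + (4)²(0.2) + (5)²(0.2) = 10.2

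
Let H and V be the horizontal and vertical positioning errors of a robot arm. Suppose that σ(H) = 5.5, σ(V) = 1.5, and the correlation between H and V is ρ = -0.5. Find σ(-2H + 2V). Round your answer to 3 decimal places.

12.767

Var(H) = (5.5)² = 30.25;  Var(V) = (1.5)² = 2.25
cov(H,V) = ρ·σ(H)·σ(V) = -0.5·5.5·1.5 = -4.125
Var(-2H + 2V) = (-2)²·Var(H) + (2)²·Var(V) + 2·(-2)·(2)·cov(H,V)
= 4·30.25 + 4·2.25 + -8·-4.125 = 163
σ(-2H + 2V) = √163 ≈ 12.767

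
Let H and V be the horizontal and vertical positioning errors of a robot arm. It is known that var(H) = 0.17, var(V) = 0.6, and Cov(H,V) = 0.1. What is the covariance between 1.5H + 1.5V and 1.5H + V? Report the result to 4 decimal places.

Cov(1.5H + 1.5V, 1.5H + V) = (1.5)(1.5)var(H) + (1.5)(1)var(V) + [(1.5)(1) + (1.5)(1.5)]Cov(H,V)
= 2.25·0.17 + 1.5·0.6 + 3.75·0.1 = 1.6575

1.6575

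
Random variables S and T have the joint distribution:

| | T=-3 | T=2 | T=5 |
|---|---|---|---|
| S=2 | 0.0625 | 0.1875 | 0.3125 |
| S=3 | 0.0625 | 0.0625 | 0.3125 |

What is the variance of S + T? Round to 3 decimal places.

E[S] = 2.4375,  E[T] = 3.25,  E[ST] = 8
Var(S) = 6.1875 − (2.4375)² = 0.24609375;  Var(T) = 17.75 − (3.25)² = 7.1875
cov(S,T) = 8 − (2.4375)(3.25) = 0.078125
Var(S + T) = (1)²·0.24609375 + (1)²·7.1875 + 2·(1)·(1)·0.078125 = 7.58984375

7.590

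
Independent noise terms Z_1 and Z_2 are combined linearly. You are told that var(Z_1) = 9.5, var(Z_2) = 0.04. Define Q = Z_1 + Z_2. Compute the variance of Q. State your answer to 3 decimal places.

By independence, var(Q) = (1)²var(Z_1) + (1)²var(Z_2)
= (1)²·9.5 + (1)²·0.04 = 9.54

9.540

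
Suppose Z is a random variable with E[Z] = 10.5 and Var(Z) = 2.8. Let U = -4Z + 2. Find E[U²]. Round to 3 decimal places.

E[-4Z + 2] = -4·10.5 + 2 = -40
Var(-4Z + 2) = (-4)²·2.8 = 44.8
E[U²] = Var(U) + (E[U])² = 44.8 + (-40)² = 1644.8

1644.800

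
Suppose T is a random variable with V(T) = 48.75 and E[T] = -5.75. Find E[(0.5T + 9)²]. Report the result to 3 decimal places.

49.703

E[0.5T + 9] = 0.5·-5.75 + 9 = 6.125
V(0.5T + 9) = (0.5)²·48.75 = 12.1875
E[(0.5T + 9)²] = V((0.5T + 9)) + (E[(0.5T + 9)])² = 12.1875 + (6.125)² = 49.703125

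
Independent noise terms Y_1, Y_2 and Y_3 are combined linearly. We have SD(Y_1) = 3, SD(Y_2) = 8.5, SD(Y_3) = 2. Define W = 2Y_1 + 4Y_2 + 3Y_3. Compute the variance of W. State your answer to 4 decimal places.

1228.0000

Var(Y_1) = 9, Var(Y_2) = 72.25, Var(Y_3) = 4
By independence, Var(W) = (2)²Var(Y_1) + (4)²Var(Y_2) + (3)²Var(Y_3)
= (2)²·9 + (4)²·72.25 + (3)²·4 = 1228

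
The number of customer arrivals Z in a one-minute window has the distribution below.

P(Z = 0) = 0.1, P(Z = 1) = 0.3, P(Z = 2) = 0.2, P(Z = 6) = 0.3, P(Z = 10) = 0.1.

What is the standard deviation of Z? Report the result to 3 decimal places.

E[Z] = (0)(0.1) + (1)(0.3) + (2)(0.2) + (6)(0.3) + (10)(0.1) = 3.5
E[Z²] = (0)²(0.1) + (1)²(0.3) + (2)²(0.2) + (6)²(0.3) + (10)²(0.1) = 21.9
V(Z) = E[Z²] − (E[Z])² = 21.9 − (3.5)² = 9.65
SD(Z) = √9.65 ≈ 3.106

3.106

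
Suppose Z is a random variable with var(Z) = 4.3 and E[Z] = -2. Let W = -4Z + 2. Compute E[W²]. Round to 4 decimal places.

E[-4Z + 2] = -4·-2 + 2 = 10
var(-4Z + 2) = (-4)²·4.3 = 68.8
E[W²] = var(W) + (E[W])² = 68.8 + (10)² = 168.8

168.8000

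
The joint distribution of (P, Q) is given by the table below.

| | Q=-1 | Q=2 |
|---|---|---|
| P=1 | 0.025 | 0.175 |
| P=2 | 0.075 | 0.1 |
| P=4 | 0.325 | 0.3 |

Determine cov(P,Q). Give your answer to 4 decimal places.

-0.5363

E[P] = 3.05,  E[Q] = 0.725
E[PQ] = 1.675
cov(P,Q) = E[PQ] − E[P]E[Q] = 1.675 − (3.05)(0.725) = -0.53625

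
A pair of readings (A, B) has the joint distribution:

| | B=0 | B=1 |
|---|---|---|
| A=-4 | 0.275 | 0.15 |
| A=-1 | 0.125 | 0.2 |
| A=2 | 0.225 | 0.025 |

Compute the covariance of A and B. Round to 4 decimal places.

E[A] = -1.525,  E[B] = 0.375
E[AB] = -0.75
Cov(A,B) = E[AB] − E[A]E[B] = -0.75 − (-1.525)(0.375) = -0.178125

-0.1781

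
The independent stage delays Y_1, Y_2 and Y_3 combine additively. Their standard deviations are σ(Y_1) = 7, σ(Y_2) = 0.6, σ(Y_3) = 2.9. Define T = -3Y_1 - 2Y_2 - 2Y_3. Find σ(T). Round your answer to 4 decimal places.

V(Y_1) = 49, V(Y_2) = 0.36, V(Y_3) = 8.41
By independence, V(T) = (-3)²V(Y_1) + (-2)²V(Y_2) + (-2)²V(Y_3)
= (-3)²·49 + (-2)²·0.36 + (-2)²·8.41 = 476.08
σ(T) = √476.08 ≈ 21.8193

21.8193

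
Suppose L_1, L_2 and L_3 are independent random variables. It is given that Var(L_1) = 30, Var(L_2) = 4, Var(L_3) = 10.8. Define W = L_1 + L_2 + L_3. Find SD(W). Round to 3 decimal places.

6.693

By independence, Var(W) = (1)²Var(L_1) + (1)²Var(L_2) + (1)²Var(L_3)
= (1)²·30 + (1)²·4 + (1)²·10.8 = 44.8
SD(W) = √44.8 ≈ 6.693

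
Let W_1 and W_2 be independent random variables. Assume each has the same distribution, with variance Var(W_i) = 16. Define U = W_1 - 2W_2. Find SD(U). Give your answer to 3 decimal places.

8.944

By independence, Var(U) = (1)²Var(W_1) + (-2)²Var(W_2)
= (1)²·16 + (-2)²·16 = 80
SD(U) = √80 ≈ 8.944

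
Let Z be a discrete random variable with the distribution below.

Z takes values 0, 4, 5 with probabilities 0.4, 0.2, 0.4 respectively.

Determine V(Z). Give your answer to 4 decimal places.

E[Z] = (0)(0.4) + (4)(0.2) + (5)(0.4) = 2.8
E[Z²] = (0)²(0.4) + (4)²(0.2) + (5)²(0.4) = 13.2
V(Z) = E[Z²] − (E[Z])² = 13.2 − (2.8)² = 5.36

5.3600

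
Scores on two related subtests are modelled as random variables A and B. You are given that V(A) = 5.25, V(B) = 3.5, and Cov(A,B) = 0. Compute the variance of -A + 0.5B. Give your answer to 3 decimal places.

V(-A + 0.5B) = (-1)²·V(A) + (0.5)²·V(B) + 2·(-1)·(0.5)·Cov(A,B)
= 1·5.25 + 0.25·3.5 + -1·0 = 6.125

6.125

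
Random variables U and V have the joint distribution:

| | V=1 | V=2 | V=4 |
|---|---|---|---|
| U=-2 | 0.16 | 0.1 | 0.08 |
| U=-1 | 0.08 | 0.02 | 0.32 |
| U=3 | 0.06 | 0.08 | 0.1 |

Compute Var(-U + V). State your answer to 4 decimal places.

E[U] = -0.38,  E[V] = 2.7,  E[UV] = -0.9
Var(U) = 3.94 − (-0.38)² = 3.7956;  Var(V) = 9.1 − (2.7)² = 1.81
Cov(U,V) = -0.9 − (-0.38)(2.7) = 0.126
Var(-U + V) = (-1)²·3.7956 + (1)²·1.81 + 2·(-1)·(1)·0.126 = 5.3536

5.3536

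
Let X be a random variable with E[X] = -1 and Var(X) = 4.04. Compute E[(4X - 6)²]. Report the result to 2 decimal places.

E[4X - 6] = 4·-1 − 6 = -10
Var(4X - 6) = (4)²·4.04 = 64.64
E[(4X - 6)²] = Var((4X - 6)) + (E[(4X - 6)])² = 64.64 + (-10)² = 164.64

164.64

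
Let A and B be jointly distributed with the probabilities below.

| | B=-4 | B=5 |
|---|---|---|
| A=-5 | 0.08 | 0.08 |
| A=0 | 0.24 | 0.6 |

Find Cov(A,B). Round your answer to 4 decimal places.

1.2960

E[A] = -0.8,  E[B] = 2.12
E[AB] = -0.4
Cov(A,B) = E[AB] − E[A]E[B] = -0.4 − (-0.8)(2.12) = 1.296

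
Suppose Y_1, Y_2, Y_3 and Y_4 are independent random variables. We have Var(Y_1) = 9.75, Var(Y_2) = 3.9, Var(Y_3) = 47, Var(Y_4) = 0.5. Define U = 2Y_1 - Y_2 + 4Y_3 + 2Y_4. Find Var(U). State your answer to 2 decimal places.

796.90

By independence, Var(U) = (2)²Var(Y_1) + (-1)²Var(Y_2) + (4)²Var(Y_3) + (2)²Var(Y_4)
= (2)²·9.75 + (-1)²·3.9 + (4)²·47 + (2)²·0.5 = 796.9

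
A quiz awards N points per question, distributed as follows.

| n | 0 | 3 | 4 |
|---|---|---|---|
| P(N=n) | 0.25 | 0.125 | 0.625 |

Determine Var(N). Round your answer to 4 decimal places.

E[N] = (0)(0.25) + (3)(0.125) + (4)(0.625) = 2.875
E[N²] = (0)²(0.25) + (3)²(0.125) + (4)²(0.625) = 11.125
Var(N) = E[N²] − (E[N])² = 11.125 − (2.875)² = 2.859375

2.8594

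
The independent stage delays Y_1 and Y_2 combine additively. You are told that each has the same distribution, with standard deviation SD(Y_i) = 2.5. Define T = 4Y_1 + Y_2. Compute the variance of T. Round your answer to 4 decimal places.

106.2500

V(Y_i) = (2.5)² = 6.25
By independence, V(T) = (4)²V(Y_1) + (1)²V(Y_2)
= (4)²·6.25 + (1)²·6.25 = 106.25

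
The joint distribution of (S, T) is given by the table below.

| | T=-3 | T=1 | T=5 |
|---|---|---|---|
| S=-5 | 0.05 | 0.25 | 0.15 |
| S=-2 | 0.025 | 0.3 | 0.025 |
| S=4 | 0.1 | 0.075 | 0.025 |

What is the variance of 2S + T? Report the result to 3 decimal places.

38.960

E[S] = -2.15,  E[T] = 1.1,  E[ST] = -5.35
V(S) = 15.85 − (-2.15)² = 11.2275;  V(T) = 7.2 − (1.1)² = 5.99
Cov(S,T) = -5.35 − (-2.15)(1.1) = -2.985
V(2S + T) = (2)²·11.2275 + (1)²·5.99 + 2·(2)·(1)·-2.985 = 38.96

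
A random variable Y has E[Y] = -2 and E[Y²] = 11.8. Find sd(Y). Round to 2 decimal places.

Var(Y) = 11.8 − (-2)² = 7.8
sd(Y) = √7.8 ≈ 2.79

2.79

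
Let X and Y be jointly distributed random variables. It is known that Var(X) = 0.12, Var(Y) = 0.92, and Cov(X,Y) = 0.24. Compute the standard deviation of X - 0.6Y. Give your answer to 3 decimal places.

0.404

Var(X - 0.6Y) = (1)²·Var(X) + (-0.6)²·Var(Y) + 2·(1)·(-0.6)·Cov(X,Y)
= 1·0.12 + 0.36·0.92 + -1.2·0.24 = 0.1632
SD(X - 0.6Y) = √0.1632 ≈ 0.404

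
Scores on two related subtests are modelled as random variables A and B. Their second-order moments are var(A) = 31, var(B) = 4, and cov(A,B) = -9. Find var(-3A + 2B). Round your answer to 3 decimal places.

403.000

var(-3A + 2B) = (-3)²·var(A) + (2)²·var(B) + 2·(-3)·(2)·cov(A,B)
= 9·31 + 4·4 + -12·-9 = 403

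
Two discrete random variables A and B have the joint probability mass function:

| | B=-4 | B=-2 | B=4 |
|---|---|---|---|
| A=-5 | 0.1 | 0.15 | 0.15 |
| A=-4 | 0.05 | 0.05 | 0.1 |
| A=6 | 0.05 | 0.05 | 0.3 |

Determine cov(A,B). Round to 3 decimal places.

5.860

E[A] = -0.4,  E[B] = 0.9
E[AB] = 5.5
cov(A,B) = E[AB] − E[A]E[B] = 5.5 − (-0.4)(0.9) = 5.86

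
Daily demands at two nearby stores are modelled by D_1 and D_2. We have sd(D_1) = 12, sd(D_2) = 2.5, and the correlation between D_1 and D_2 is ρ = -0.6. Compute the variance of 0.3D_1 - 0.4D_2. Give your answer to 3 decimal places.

18.280

var(D_1) = (12)² = 144;  var(D_2) = (2.5)² = 6.25
Cov(D_1,D_2) = ρ·sd(D_1)·sd(D_2) = -0.6·12·2.5 = -18
var(0.3D_1 - 0.4D_2) = (0.3)²·var(D_1) + (-0.4)²·var(D_2) + 2·(0.3)·(-0.4)·Cov(D_1,D_2)
= 0.09·144 + 0.16·6.25 + -0.24·-18 = 18.28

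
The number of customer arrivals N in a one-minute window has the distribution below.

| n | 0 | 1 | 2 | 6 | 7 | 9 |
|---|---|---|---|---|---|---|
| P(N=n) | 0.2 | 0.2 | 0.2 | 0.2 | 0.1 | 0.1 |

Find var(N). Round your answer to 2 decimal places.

E[N] = (0)(0.2) + (1)(0.2) + (2)(0.2) + (6)(0.2) + (7)(0.1) + (9)(0.1) = 3.4
E[N²] = (0)²(0.2) + (1)²(0.2) + (2)²(0.2) + (6)²(0.2) + (7)²(0.1) + (9)²(0.1) = 21.2
var(N) = E[N²] − (E[N])² = 21.2 − (3.4)² = 9.64

9.64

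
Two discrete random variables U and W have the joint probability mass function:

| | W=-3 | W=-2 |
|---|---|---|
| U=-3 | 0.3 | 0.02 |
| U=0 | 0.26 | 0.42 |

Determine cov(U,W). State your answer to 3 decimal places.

E[U] = -0.96,  E[W] = -2.56
E[UW] = 2.82
cov(U,W) = E[UW] − E[U]E[W] = 2.82 − (-0.96)(-2.56) = 0.3624

0.362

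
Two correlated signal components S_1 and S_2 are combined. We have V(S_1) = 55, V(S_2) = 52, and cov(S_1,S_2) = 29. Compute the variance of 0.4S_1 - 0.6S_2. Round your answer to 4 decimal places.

V(0.4S_1 - 0.6S_2) = (0.4)²·V(S_1) + (-0.6)²·V(S_2) + 2·(0.4)·(-0.6)·cov(S_1,S_2)
= 0.16·55 + 0.36·52 + -0.48·29 = 13.6

13.6000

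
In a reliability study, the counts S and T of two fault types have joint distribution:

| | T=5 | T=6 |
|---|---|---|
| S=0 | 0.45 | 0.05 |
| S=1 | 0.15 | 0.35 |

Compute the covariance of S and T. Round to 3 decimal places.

E[S] = 0.5,  E[T] = 5.4
E[ST] = 2.85
cov(S,T) = E[ST] − E[S]E[T] = 2.85 − (0.5)(5.4) = 0.15

0.150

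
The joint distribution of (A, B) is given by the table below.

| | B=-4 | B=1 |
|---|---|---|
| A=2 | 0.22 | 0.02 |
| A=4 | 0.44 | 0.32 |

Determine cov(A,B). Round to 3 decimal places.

E[A] = 3.52,  E[B] = -2.3
E[AB] = -7.48
cov(A,B) = E[AB] − E[A]E[B] = -7.48 − (3.52)(-2.3) = 0.616

0.616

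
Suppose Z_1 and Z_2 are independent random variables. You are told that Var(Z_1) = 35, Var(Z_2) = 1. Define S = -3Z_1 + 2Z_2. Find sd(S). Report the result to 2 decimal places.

17.86

By independence, Var(S) = (-3)²Var(Z_1) + (2)²Var(Z_2)
= (-3)²·35 + (2)²·1 = 319
sd(S) = √319 ≈ 17.86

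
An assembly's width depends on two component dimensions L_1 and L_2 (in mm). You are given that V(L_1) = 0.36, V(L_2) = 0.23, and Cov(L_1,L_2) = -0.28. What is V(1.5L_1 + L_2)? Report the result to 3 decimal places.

V(1.5L_1 + L_2) = (1.5)²·V(L_1) + (1)²·V(L_2) + 2·(1.5)·(1)·Cov(L_1,L_2)
= 2.25·0.36 + 1·0.23 + 3·-0.28 = 0.2

0.200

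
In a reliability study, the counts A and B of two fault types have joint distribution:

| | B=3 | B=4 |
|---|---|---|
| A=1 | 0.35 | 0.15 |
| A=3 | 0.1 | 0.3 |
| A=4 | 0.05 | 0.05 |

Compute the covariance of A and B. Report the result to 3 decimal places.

E[A] = 2.1,  E[B] = 3.5
E[AB] = 7.55
Cov(A,B) = E[AB] − E[A]E[B] = 7.55 − (2.1)(3.5) = 0.2

0.200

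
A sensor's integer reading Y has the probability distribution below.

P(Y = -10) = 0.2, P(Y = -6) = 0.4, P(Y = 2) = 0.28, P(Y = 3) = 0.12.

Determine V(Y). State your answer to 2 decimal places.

24.49

E[Y] = (-10)(0.2) + (-6)(0.4) + (2)(0.28) + (3)(0.12) = -3.48
E[Y²] = (-10)²(0.2) + (-6)²(0.4) + (2)²(0.28) + (3)²(0.12) = 36.6
V(Y) = E[Y²] − (E[Y])² = 36.6 − (-3.48)² = 24.4896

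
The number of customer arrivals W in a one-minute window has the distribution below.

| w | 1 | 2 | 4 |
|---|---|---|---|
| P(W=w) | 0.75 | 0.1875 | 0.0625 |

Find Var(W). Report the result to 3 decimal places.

0.609

E[W] = (1)(0.75) + (2)(0.1875) + (4)(0.0625) = 1.375
E[W²] = (1)²(0.75) + (2)²(0.1875) + (4)²(0.0625) = 2.5
Var(W) = E[W²] − (E[W])² = 2.5 − (1.375)² = 0.609375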